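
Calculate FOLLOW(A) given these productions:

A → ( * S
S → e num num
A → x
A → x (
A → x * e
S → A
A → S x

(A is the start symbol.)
To compute FOLLOW(A), find every occurrence of A on a right-hand side N → α A β: add FIRST(β) \ {ε}, and if β is empty or nullable also add FOLLOW(N). Iterate to a fixed point.

A is the start symbol, so $ ∈ FOLLOW(A).
In S → A: A is at the end, add FOLLOW(S)

The FOLLOW sets referred to above (computed the same way, to a fixed point):
  FOLLOW(S) = { $, 'x' }

Taking the union: FOLLOW(A) = { $, 'x' }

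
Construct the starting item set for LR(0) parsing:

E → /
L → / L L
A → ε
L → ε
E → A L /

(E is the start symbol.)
First, augment the grammar with E' → E
I₀ = CLOSURE({ [E' → . E] }):
  [E' → . E] has the dot before E: add [E → . /], [E → . A L /]
  [E → . A L /] has the dot before A: add [A → .]
No further items can be added.

I₀ = { [A → .], [E → . /], [E → . A L /], [E' → . E] }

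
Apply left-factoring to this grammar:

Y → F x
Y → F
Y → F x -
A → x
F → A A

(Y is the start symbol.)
Left-factoring transforms A → αβ₁ | αβ₂ into A → αA' and A' → β₁ | β₂
(α is the longest common prefix among the alternatives). Repeat until
no nonterminal has two alternatives with a common prefix.

Round 1: Y has alternatives sharing prefix 'F'. Introduce Y': Y → F Y'
  Add: Y' → x
  Add: Y' → ε
  Add: Y' → x -

Round 2: Y' has alternatives sharing prefix 'x'. Introduce Y'': Y' → x Y''
  Add: Y'' → ε
  Add: Y'' → -

No remaining common prefixes — done.

Resulting grammar:
Y → F Y'
Y' → x Y''
Y'' → ε
Y'' → -
Y' → ε
A → x
F → A A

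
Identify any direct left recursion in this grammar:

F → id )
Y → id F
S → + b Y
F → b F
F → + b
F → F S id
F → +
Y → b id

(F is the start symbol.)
Yes, F is left-recursive

F → id ): starts with id
Y → id F: starts with id
S → + b Y: starts with '+'
F → b F: starts with b
F → + b: starts with '+'
F → F S id: LEFT RECURSIVE (starts with F)
F → +: starts with '+'
Y → b id: starts with b

The grammar has direct left recursion on: F.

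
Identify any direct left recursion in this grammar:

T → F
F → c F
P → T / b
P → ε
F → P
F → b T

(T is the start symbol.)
No direct left recursion

Direct left recursion occurs when N → N α for some non-terminal N (the right-hand side begins with the left-hand side itself).

T → F: starts with F
F → c F: starts with c
P → T / b: starts with T
P → ε: starts with ε
F → P: starts with P
F → b T: starts with b

No direct left recursion found.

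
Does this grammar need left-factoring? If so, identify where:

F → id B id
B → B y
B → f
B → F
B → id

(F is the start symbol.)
Left-factoring is needed when two productions for the same non-terminal
share a common prefix on the right-hand side.

Productions for B:
  B → B y
  B → f
  B → F
  B → id

No common prefixes found.

Answer: No, left-factoring is not needed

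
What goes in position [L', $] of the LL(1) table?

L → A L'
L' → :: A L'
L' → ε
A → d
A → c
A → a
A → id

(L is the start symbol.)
L' → ε

To find M[L', $], we find productions for L' where $ is in the predict set (PREDICT(N → α) = (FIRST(α) \ {ε}) ∪ (FOLLOW(N) if α ⇒* ε)).

Relevant sets:
  FOLLOW(L') = { $ }

L' → :: A L': PREDICT = { '::' }
L' → ε: PREDICT = { $ }
  $ is in predict set, so this production goes in M[L', $]

M[L', $] = L' → ε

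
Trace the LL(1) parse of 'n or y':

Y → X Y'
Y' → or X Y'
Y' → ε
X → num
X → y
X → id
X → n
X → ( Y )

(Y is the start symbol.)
Stack is shown with the top on the left.

Stack      Input     Action
---------------------------
Y $        n or y $  output Y → X Y'
X Y' $     n or y $  output X → n
n Y' $     n or y $  match 'n'
Y' $       or y $    output Y' → or X Y'
or X Y' $  or y $    match 'or'
X Y' $     y $       output X → y
y Y' $     y $       match 'y'
Y' $       $         output Y' → ε
$          $         accept

The string is accepted.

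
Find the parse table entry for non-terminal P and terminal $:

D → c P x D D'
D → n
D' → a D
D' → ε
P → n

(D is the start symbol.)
To find M[P, $], we find productions for P where $ is in the predict set (PREDICT(N → α) = (FIRST(α) \ {ε}) ∪ (FOLLOW(N) if α ⇒* ε)).

P → n: PREDICT = { 'n' }

M[P, $] is empty (no production applies)

Answer: Empty (error entry)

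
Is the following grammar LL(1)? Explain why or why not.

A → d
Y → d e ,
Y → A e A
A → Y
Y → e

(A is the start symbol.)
No. Predict set conflict for A: { 'd' }

A grammar is LL(1) if for each non-terminal N with multiple productions, the predict sets of those productions are pairwise disjoint, where PREDICT(N → α) = (FIRST(α) \ {ε}) ∪ (FOLLOW(N) if α ⇒* ε).

Relevant sets:
  FIRST(Y) = { 'd', 'e' }
  FIRST(A) = { 'd', 'e' }

For A:
  PREDICT(A → d) = { 'd' }
  PREDICT(A → Y) = { 'd', 'e' }
For Y:
  PREDICT(Y → d e ',') = { 'd' }
  PREDICT(Y → A e A) = { 'd', 'e' }
  PREDICT(Y → e) = { 'e' }

Conflict found: Predict set conflict for A: { 'd' }
The grammar is NOT LL(1).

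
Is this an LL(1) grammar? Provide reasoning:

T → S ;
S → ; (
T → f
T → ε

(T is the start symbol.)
Relevant sets:
  FIRST(S) = { ';' }
  FOLLOW(T) = { $ }

For T:
  PREDICT(T → S ';') = { ';' }
  PREDICT(T → f) = { 'f' }
  PREDICT(T → ε) = { $ }
S has a single production, so nothing to check there.

All predict sets are disjoint. The grammar IS LL(1).

Answer: Yes, the grammar is LL(1).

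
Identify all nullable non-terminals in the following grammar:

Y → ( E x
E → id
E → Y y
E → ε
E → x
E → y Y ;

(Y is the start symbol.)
A non-terminal is nullable if it can derive ε (the empty string): either it has an ε-production, or it has a production whose right-hand side consists entirely of nullable non-terminals.

ε-productions: E → ε
So E is immediately nullable.
No further non-terminal can be added: every production for the remaining non-terminals contains a terminal or a non-nullable non-terminal.
Nullable = { 'E' }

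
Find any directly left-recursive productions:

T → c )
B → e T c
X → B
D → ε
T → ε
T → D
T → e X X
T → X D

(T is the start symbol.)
Direct left recursion occurs when N → N α for some non-terminal N (the right-hand side begins with the left-hand side itself).

T → c ): starts with c
B → e T c: starts with e
X → B: starts with B
D → ε: starts with ε
T → ε: starts with ε
T → D: starts with D
T → e X X: starts with e
T → X D: starts with X

No direct left recursion found.

Answer: No direct left recursion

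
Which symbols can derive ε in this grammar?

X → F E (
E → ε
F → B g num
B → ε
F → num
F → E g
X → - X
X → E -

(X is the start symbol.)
{ 'B', 'E' }

A non-terminal is nullable if it can derive ε (the empty string): either it has an ε-production, or it has a production whose right-hand side consists entirely of nullable non-terminals.

ε-productions: E → ε, B → ε
So E, B are immediately nullable.
No further non-terminal can be added: every production for the remaining non-terminals contains a terminal or a non-nullable non-terminal.
Nullable = { 'B', 'E' }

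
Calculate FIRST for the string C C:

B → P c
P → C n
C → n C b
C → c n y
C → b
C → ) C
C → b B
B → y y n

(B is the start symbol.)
{ ')', 'b', 'c', 'n' }

FIRST sets of the non-terminals involved (from the grammar, by fixed-point iteration):
  FIRST(C) = { ')', 'b', 'c', 'n' }

To compute FIRST(C C), process the symbols left to right:
Symbol C is a non-terminal. Add FIRST(C) \ {ε} = { ')', 'b', 'c', 'n' }
C is not nullable (ε ∉ FIRST(C)), so stop here.
FIRST(C C) = { ')', 'b', 'c', 'n' }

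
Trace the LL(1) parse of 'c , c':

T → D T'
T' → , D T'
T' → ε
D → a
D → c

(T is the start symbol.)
LL(1) parsing maintains a stack (initially the start symbol over $) and the input. At each step: if the stack top is a terminal, match it against the current input token; if it is a non-terminal N, replace it with the RHS of M[N, lookahead] (the unique production whose predict set contains the lookahead).

Stack is shown with the top on the left.

Stack     Input    Action
-------------------------
T $       c , c $  output T → D T'
D T' $    c , c $  output D → c
c T' $    c , c $  match 'c'
T' $      , c $    output T' → , D T'
, D T' $  , c $    match ','
D T' $    c $      output D → c
c T' $    c $      match 'c'
T' $      $        output T' → ε
$         $        accept

The string is accepted.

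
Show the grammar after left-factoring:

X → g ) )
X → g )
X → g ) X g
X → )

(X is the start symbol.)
Left-factoring transforms A → αβ₁ | αβ₂ into A → αA' and A' → β₁ | β₂
(α is the longest common prefix among the alternatives). Repeat until
no nonterminal has two alternatives with a common prefix.

Round 1: X has alternatives sharing prefix 'g )'. Introduce X': X → g ) X'
  Add: X' → )
  Add: X' → ε
  Add: X' → X g

No remaining common prefixes — done.

Resulting grammar:
X → g ) X'
X' → )
X' → ε
X' → X g
X → )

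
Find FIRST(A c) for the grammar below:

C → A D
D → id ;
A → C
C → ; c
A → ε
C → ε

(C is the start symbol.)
{ ';', 'c', 'id' }

FIRST sets of the non-terminals involved (from the grammar, by fixed-point iteration):
  FIRST(A) = { ';', 'id', ε }

To compute FIRST(A c), process the symbols left to right:
Symbol A is a non-terminal. Add FIRST(A) \ {ε} = { ';', 'id' }
A is nullable (ε ∈ FIRST(A)), continue to the next symbol.
Symbol c is a terminal. Add 'c' and stop.
FIRST(A c) = { ';', 'c', 'id' }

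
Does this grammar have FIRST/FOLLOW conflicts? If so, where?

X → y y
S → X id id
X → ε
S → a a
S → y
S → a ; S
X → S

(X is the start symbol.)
Nullable non-terminals: X.
FIRST sets used below: FIRST(S) = { 'a', 'id', 'y' }

X: nullable alternative(s) X → ε; FOLLOW(X) = { $, 'id' }
  X → y y: FIRST \ {ε} = { 'y' } — disjoint from FOLLOW(X)
  X → ε: FIRST \ {ε} = { } — this is the only nullable alternative, skip
  X → S: FIRST \ {ε} = { 'a', 'id', 'y' } — overlaps FOLLOW(X) on { 'id' }: CONFLICT

S has no nullable alternative, so no FIRST/FOLLOW check is needed there.

So the grammar has 1 FIRST/FOLLOW conflict (marked CONFLICT above).

Answer: Yes. X → S with FOLLOW(X) on { 'id' }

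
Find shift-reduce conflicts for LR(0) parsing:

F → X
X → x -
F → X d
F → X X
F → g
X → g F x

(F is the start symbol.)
Yes — I2: [F → X .] vs [F → X . d]; I3: [F → g .] vs [F → . g]

Augment with F' → F and build the canonical LR(0) collection (I0 = CLOSURE({[F' → . F]}), then GOTO on every symbol after a dot until no new states appear). It has 11 states:
  I0: { [F → . X X], [F → . X d], [F → . X], [F → . g], [F' → . F], [X → . g F x], [X → . x -] }  — shift
  I1: { [F' → F .] }  — accept
  I2: { [F → X . X], [F → X . d], [F → X .], [X → . g F x], [X → . x -] }  — shift, reduce
  I3: { [F → . X X], [F → . X d], [F → . X], [F → . g], [F → g .], [X → . g F x], [X → . x -], [X → g . F x] }  — shift, reduce
  I4: { [X → x . -] }  — shift
  I5: { [X → x - .] }  — reduce
  I6: { [X → g F . x] }  — shift
  I7: { [X → g F x .] }  — reduce
  I8: { [F → X X .] }  — reduce
  I9: { [F → X d .] }  — reduce
  I10: { [F → . X X], [F → . X d], [F → . X], [F → . g], [X → . g F x], [X → . x -], [X → g . F x] }  — shift

I2 contains reduce item [F → X .] and shift items [F → X . d], [X → . g F x], [X → . x -] — shift-reduce conflict.
I3 contains reduce item [F → g .] and shift items [F → . g], [X → . g F x], [X → . x -] — shift-reduce conflict.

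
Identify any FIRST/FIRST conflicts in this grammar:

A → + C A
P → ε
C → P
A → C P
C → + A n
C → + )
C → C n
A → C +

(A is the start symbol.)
FIRST sets of the non-terminals at (or reachable through a nullable prefix from) the front of some alternative:
  FIRST(C) = { '+', 'n', ε }
  FIRST(P) = { ε }

Productions for A:
  A → + C A: FIRST = { '+' }
  A → C P: FIRST = { '+', 'n', ε }
  A → C +: FIRST = { '+', 'n' }
Productions for C:
  C → P: FIRST = { ε }
  C → + A n: FIRST = { '+' }
  C → + ): FIRST = { '+' }
  C → C n: FIRST = { '+', 'n' }
P has only one production, so no FIRST/FIRST conflict is possible there.

Conflict for A: A → + C A and A → C P
  Overlap: { '+' }
Conflict for A: A → + C A and A → C +
  Overlap: { '+' }
Conflict for A: A → C P and A → C +
  Overlap: { '+', 'n' }
Conflict for C: C → + A n and C → + )
  Overlap: { '+' }
Conflict for C: C → + A n and C → C n
  Overlap: { '+' }
Conflict for C: C → + ) and C → C n
  Overlap: { '+' }

Answer: Yes. A → '+' C A / A → C P on { '+' }; A → '+' C A / A → C '+' on { '+' }; A → C P / A → C '+' on { '+', 'n' }; C → '+' A n / C → '+' ')' on { '+' }; C → '+' A n / C → C n on { '+' }; C → '+' ')' / C → C n on { '+' }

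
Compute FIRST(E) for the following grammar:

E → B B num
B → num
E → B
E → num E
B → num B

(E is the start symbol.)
FIRST sets of the other non-terminals involved (by the same procedure, iterated to a fixed point):
  FIRST(B) = { 'num' }

From E → B B num:
  - B is a non-terminal: add FIRST(B) \ {ε} = { 'num' }
    B is not nullable, so stop
From E → B:
  - B is a non-terminal: add FIRST(B) \ {ε} = { 'num' }
    B is not nullable, so stop
From E → num E:
  - num is a terminal: add 'num' and stop

Collecting: FIRST(E) = { 'num' }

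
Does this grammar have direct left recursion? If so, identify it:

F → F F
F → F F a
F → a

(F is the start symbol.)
Yes, F is left-recursive

Direct left recursion occurs when N → N α for some non-terminal N (the right-hand side begins with the left-hand side itself).

F → F F: LEFT RECURSIVE (starts with F)
F → F F a: LEFT RECURSIVE (starts with F)
F → a: starts with a

The grammar has direct left recursion on: F.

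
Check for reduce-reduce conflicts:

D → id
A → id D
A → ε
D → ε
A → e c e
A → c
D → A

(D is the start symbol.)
Yes — I0: [A → .] vs [D → .]; I5: [A → .] vs [D → .]

Augment with D' → D and build the canonical LR(0) collection (I0 = CLOSURE({[D' → . D]}), then GOTO on every symbol after a dot until no new states appear). It has 9 states:
  I0: { [A → . c], [A → . e c e], [A → . id D], [A → .], [D → . A], [D → . id], [D → .], [D' → . D] }  — shift, 2 reduces
  I1: { [D → A .] }  — reduce
  I2: { [D' → D .] }  — accept
  I3: { [A → c .] }  — reduce
  I4: { [A → e . c e] }  — shift
  I5: { [A → . c], [A → . e c e], [A → . id D], [A → .], [A → id . D], [D → . A], [D → . id], [D → .], [D → id .] }  — shift, 3 reduces
  I6: { [A → id D .] }  — reduce
  I7: { [A → e c . e] }  — shift
  I8: { [A → e c e .] }  — reduce

I0 contains complete items [A → .], [D → .] — reduce-reduce conflict.
I5 contains complete items [A → .], [D → .], [D → id .] — reduce-reduce conflict.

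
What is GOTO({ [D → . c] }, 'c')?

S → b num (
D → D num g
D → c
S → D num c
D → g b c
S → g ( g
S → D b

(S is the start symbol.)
{ [D → c .] }

GOTO(I, 'c') = CLOSURE({ [A → αX.β] : [A → α.Xβ] ∈ I, X = 'c' })

Items with dot before 'c', with the dot advanced:
  [D → . c] → [D → c .]
Closure adds nothing (no advanced item has the dot before a non-terminal).

GOTO = { [D → c .] }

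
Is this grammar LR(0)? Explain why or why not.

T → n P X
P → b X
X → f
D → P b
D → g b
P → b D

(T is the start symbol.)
Yes, the grammar is LR(0)

A grammar is LR(0) if no state in the canonical LR(0) collection has:
  - both a shift item (dot before a terminal) and a complete item (shift-reduce conflict), or
  - two or more complete items (reduce-reduce conflict; the accept item [T' → T .] counts as a complete item here).

Augment with T' → T and build the canonical LR(0) collection (I0 = CLOSURE({[T' → . T]}), then GOTO on every symbol after a dot until no new states appear). It has 13 states:
  I0: { [T → . n P X], [T' → . T] }  — shift
  I1: { [T' → T .] }  — accept
  I2: { [P → . b D], [P → . b X], [T → n . P X] }  — shift
  I3: { [T → n P . X], [X → . f] }  — shift
  I4: { [D → . P b], [D → . g b], [P → . b D], [P → . b X], [P → b . D], [P → b . X], [X → . f] }  — shift
  I5: { [P → b D .] }  — reduce
  I6: { [D → P . b] }  — shift
  I7: { [P → b X .] }  — reduce
  I8: { [X → f .] }  — reduce
  I9: { [D → g . b] }  — shift
  I10: { [D → g b .] }  — reduce
  I11: { [D → P b .] }  — reduce
  I12: { [T → n P X .] }  — reduce

Every state is either a pure shift/goto state or contains exactly one complete item and nothing to shift — no conflicts. The grammar is LR(0).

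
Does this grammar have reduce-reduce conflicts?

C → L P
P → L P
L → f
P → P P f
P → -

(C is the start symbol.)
A reduce-reduce conflict occurs when an LR(0) state has two complete items [A → α .] and [B → β .] — both call for a reduction, and with no lookahead the parser cannot choose between them.

Augment with C' → C and build the canonical LR(0) collection (I0 = CLOSURE({[C' → . C]}), then GOTO on every symbol after a dot until no new states appear). It has 10 states:
  I0: { [C → . L P], [C' → . C], [L → . f] }  — shift
  I1: { [C' → C .] }  — accept
  I2: { [C → L . P], [L → . f], [P → . -], [P → . L P], [P → . P P f] }  — shift
  I3: { [L → f .] }  — reduce
  I4: { [P → - .] }  — reduce
  I5: { [L → . f], [P → . -], [P → . L P], [P → . P P f], [P → L . P] }  — shift
  I6: { [C → L P .], [L → . f], [P → . -], [P → . L P], [P → . P P f], [P → P . P f] }  — shift, reduce
  I7: { [L → . f], [P → . -], [P → . L P], [P → . P P f], [P → P . P f], [P → P P . f] }  — shift
  I8: { [L → f .], [P → P P f .] }  — 2 reduces
  I9: { [L → . f], [P → . -], [P → . L P], [P → . P P f], [P → L P .], [P → P . P f] }  — shift, reduce

I8 contains complete items [L → f .], [P → P P f .] — reduce-reduce conflict.

Answer: Yes — I8: [L → f .] vs [P → P P f .]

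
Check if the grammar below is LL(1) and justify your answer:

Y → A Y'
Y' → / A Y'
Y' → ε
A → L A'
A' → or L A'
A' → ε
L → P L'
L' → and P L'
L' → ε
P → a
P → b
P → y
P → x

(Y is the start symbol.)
Yes, the grammar is LL(1).

A grammar is LL(1) if for each non-terminal N with multiple productions, the predict sets of those productions are pairwise disjoint, where PREDICT(N → α) = (FIRST(α) \ {ε}) ∪ (FOLLOW(N) if α ⇒* ε).

Relevant sets:
  FOLLOW(Y') = { $ }
  FOLLOW(A') = { $, '/' }
  FOLLOW(L') = { $, '/', 'or' }

For Y':
  PREDICT(Y' → '/' A Y') = { '/' }
  PREDICT(Y' → ε) = { $ }
For A':
  PREDICT(A' → or L A') = { 'or' }
  PREDICT(A' → ε) = { $, '/' }
For L':
  PREDICT(L' → and P L') = { 'and' }
  PREDICT(L' → ε) = { $, '/', 'or' }
For P:
  PREDICT(P → a) = { 'a' }
  PREDICT(P → b) = { 'b' }
  PREDICT(P → y) = { 'y' }
  PREDICT(P → x) = { 'x' }
Y, A, L have a single production, so nothing to check there.

All predict sets are disjoint. The grammar IS LL(1).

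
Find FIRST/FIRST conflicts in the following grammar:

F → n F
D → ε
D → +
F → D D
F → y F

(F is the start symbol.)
FIRST sets of the non-terminals at (or reachable through a nullable prefix from) the front of some alternative:
  FIRST(D) = { '+', ε }

Productions for F:
  F → n F: FIRST = { 'n' }
  F → D D: FIRST = { '+', ε }
  F → y F: FIRST = { 'y' }
Productions for D:
  D → ε: FIRST = { ε }
  D → +: FIRST = { '+' }

All alternatives of each non-terminal have pairwise disjoint FIRST sets.

Answer: No FIRST/FIRST conflicts.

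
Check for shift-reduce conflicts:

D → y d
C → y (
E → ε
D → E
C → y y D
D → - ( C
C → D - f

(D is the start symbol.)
A shift-reduce conflict occurs when an LR(0) state has both:
  - a complete (reduce) item [A → α .] (dot at the end), and
  - a shift item [B → β . c γ] (dot before a terminal).

Augment with D' → D and build the canonical LR(0) collection (I0 = CLOSURE({[D' → . D]}), then GOTO on every symbol after a dot until no new states appear). It has 15 states:
  I0: { [D → . - ( C], [D → . E], [D → . y d], [D' → . D], [E → .] }  — shift, reduce
  I1: { [D → - . ( C] }  — shift
  I2: { [D' → D .] }  — accept
  I3: { [D → E .] }  — reduce
  I4: { [D → y . d] }  — shift
  I5: { [D → y d .] }  — reduce
  I6: { [C → . D - f], [C → . y (], [C → . y y D], [D → - ( . C], [D → . - ( C], [D → . E], [D → . y d], [E → .] }  — shift, reduce
  I7: { [D → - ( C .] }  — reduce
  I8: { [C → D . - f] }  — shift
  I9: { [C → y . (], [C → y . y D], [D → y . d] }  — shift
  I10: { [C → y ( .] }  — reduce
  I11: { [C → y y . D], [D → . - ( C], [D → . E], [D → . y d], [E → .] }  — shift, reduce
  I12: { [C → y y D .] }  — reduce
  I13: { [C → D - . f] }  — shift
  I14: { [C → D - f .] }  — reduce

I0 contains reduce item [E → .] and shift items [D → . - ( C], [D → . y d] — shift-reduce conflict.
I6 contains reduce item [E → .] and shift items [C → . y (], [C → . y y D], [D → . - ( C], [D → . y d] — shift-reduce conflict.
I11 contains reduce item [E → .] and shift items [D → . - ( C], [D → . y d] — shift-reduce conflict.

Answer: Yes — I0: [E → .] vs [D → . - ( C]; I6: [E → .] vs [C → . y (]; I11: [E → .] vs [D → . - ( C]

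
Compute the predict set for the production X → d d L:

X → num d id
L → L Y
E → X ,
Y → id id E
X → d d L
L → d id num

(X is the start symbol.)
{ 'd' }

PREDICT(X → d d L) = (FIRST(RHS) \ {ε}) ∪ (FOLLOW(X) if ε ∈ FIRST(RHS), i.e. RHS ⇒* ε)
FIRST(d d L) = { 'd' }
ε ∉ FIRST(d d L), so FOLLOW(X) is not added.
PREDICT(X → d d L) = { 'd' }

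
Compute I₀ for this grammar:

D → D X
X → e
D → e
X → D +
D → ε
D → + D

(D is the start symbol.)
{ [D → . + D], [D → . D X], [D → . e], [D → .], [D' → . D] }

First, augment the grammar with D' → D
I₀ = CLOSURE({ [D' → . D] }):
  [D' → . D] has the dot before D: add [D → . D X], [D → . e], [D → .], [D → . + D]
No further items can be added.

I₀ = { [D → . + D], [D → . D X], [D → . e], [D → .], [D' → . D] }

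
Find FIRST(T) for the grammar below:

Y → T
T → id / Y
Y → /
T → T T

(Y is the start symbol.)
To compute FIRST(T), examine every production with T on the left-hand side, reading each right-hand side left to right until a non-nullable symbol is reached.

From T → id / Y:
  - id is a terminal: add 'id' and stop
From T → T T:
  - T is the symbol being defined: contributes nothing new
    T is not nullable, so stop

Collecting: FIRST(T) = { 'id' }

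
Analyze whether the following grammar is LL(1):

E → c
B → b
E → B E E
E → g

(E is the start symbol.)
A grammar is LL(1) if for each non-terminal N with multiple productions, the predict sets of those productions are pairwise disjoint, where PREDICT(N → α) = (FIRST(α) \ {ε}) ∪ (FOLLOW(N) if α ⇒* ε).

Relevant sets:
  FIRST(B) = { 'b' }

For E:
  PREDICT(E → c) = { 'c' }
  PREDICT(E → B E E) = { 'b' }
  PREDICT(E → g) = { 'g' }
B has a single production, so nothing to check there.

All predict sets are disjoint. The grammar IS LL(1).

Answer: Yes, the grammar is LL(1).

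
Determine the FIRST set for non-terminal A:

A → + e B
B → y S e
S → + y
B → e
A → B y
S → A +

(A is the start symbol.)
{ '+', 'e', 'y' }

To compute FIRST(A), examine every production with A on the left-hand side, reading each right-hand side left to right until a non-nullable symbol is reached.

FIRST sets of the other non-terminals involved (by the same procedure, iterated to a fixed point):
  FIRST(B) = { 'e', 'y' }

From A → + e B:
  - '+' is a terminal: add '+' and stop
From A → B y:
  - B is a non-terminal: add FIRST(B) \ {ε} = { 'e', 'y' }
    B is not nullable, so stop

Collecting: FIRST(A) = { '+', 'e', 'y' }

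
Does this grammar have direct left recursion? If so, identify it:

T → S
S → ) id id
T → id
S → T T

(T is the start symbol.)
No direct left recursion

Direct left recursion occurs when N → N α for some non-terminal N (the right-hand side begins with the left-hand side itself).

T → S: starts with S
S → ) id id: starts with ')'
T → id: starts with id
S → T T: starts with T

No direct left recursion found.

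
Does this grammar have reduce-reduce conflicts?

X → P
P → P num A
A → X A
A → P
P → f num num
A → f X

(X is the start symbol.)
Yes — I8: [A → P .] vs [X → P .]

Augment with X' → X and build the canonical LR(0) collection (I0 = CLOSURE({[X' → . X]}), then GOTO on every symbol after a dot until no new states appear). It has 13 states:
  I0: { [P → . P num A], [P → . f num num], [X → . P], [X' → . X] }  — shift
  I1: { [P → P . num A], [X → P .] }  — shift, reduce
  I2: { [X' → X .] }  — accept
  I3: { [P → f . num num] }  — shift
  I4: { [P → f num . num] }  — shift
  I5: { [P → f num num .] }  — reduce
  I6: { [A → . P], [A → . X A], [A → . f X], [P → . P num A], [P → . f num num], [P → P num . A], [X → . P] }  — shift
  I7: { [P → P num A .] }  — reduce
  I8: { [A → P .], [P → P . num A], [X → P .] }  — shift, 2 reduces
  I9: { [A → . P], [A → . X A], [A → . f X], [A → X . A], [P → . P num A], [P → . f num num], [X → . P] }  — shift
  I10: { [A → f . X], [P → . P num A], [P → . f num num], [P → f . num num], [X → . P] }  — shift
  I11: { [A → f X .] }  — reduce
  I12: { [A → X A .] }  — reduce

I8 contains complete items [A → P .], [X → P .] — reduce-reduce conflict.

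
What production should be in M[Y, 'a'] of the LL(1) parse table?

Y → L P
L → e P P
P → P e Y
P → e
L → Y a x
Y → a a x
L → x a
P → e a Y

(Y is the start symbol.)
To find M[Y, 'a'], we find productions for Y where 'a' is in the predict set (PREDICT(N → α) = (FIRST(α) \ {ε}) ∪ (FOLLOW(N) if α ⇒* ε)).

Relevant sets:
  FIRST(L) = { 'a', 'e', 'x' }

Y → L P: PREDICT = { 'a', 'e', 'x' }
  'a' is in predict set, so this production goes in M[Y, 'a']
Y → a a x: PREDICT = { 'a' }
  'a' is in predict set, so this production goes in M[Y, 'a']

M[Y, 'a'] = Y → L P, Y → a a x  (a multiply-defined cell — the grammar is not LL(1))

Answer: Y → L P, Y → a a x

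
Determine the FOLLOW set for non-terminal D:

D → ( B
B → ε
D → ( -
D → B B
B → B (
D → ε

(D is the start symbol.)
{ $ }

D is the start symbol, so $ ∈ FOLLOW(D).
D does not occur on any right-hand side.

Taking the union: FOLLOW(D) = { $ }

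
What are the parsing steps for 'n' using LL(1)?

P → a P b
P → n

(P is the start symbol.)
LL(1) parsing maintains a stack (initially the start symbol over $) and the input. At each step: if the stack top is a terminal, match it against the current input token; if it is a non-terminal N, replace it with the RHS of M[N, lookahead] (the unique production whose predict set contains the lookahead).

Stack is shown with the top on the left.

Stack  Input  Action
--------------------
P $    n $    output P → n
n $    n $    match 'n'
$      $      accept

The string is accepted.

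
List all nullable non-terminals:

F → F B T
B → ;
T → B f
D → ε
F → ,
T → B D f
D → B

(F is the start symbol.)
{ 'D' }

A non-terminal is nullable if it can derive ε (the empty string): either it has an ε-production, or it has a production whose right-hand side consists entirely of nullable non-terminals.

ε-productions: D → ε
So D is immediately nullable.
No further non-terminal can be added: every production for the remaining non-terminals contains a terminal or a non-nullable non-terminal.
Nullable = { 'D' }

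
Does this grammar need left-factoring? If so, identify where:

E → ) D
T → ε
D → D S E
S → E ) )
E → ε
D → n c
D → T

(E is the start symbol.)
No, left-factoring is not needed

Left-factoring is needed when two productions for the same non-terminal
share a common prefix on the right-hand side.

Productions for E:
  E → ) D
  E → ε
Productions for D:
  D → D S E
  D → n c
  D → T

No common prefixes found.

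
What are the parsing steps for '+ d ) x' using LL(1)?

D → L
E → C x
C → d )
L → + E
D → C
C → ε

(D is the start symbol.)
LL(1) parsing maintains a stack (initially the start symbol over $) and the input. At each step: if the stack top is a terminal, match it against the current input token; if it is a non-terminal N, replace it with the RHS of M[N, lookahead] (the unique production whose predict set contains the lookahead).

Stack is shown with the top on the left.

Stack    Input      Action
--------------------------
D $      + d ) x $  output D → L
L $      + d ) x $  output L → + E
+ E $    + d ) x $  match '+'
E $      d ) x $    output E → C x
C x $    d ) x $    output C → d )
d ) x $  d ) x $    match 'd'
) x $    ) x $      match ')'
x $      x $        match 'x'
$        $          accept

The string is accepted.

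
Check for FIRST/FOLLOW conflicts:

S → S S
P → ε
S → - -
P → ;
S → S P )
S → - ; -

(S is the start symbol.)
No FIRST/FOLLOW conflicts.

A FIRST/FOLLOW conflict occurs when a non-terminal N has a nullable alternative N → β (β ⇒* ε) and another alternative N → α with FIRST(α) ∩ FOLLOW(N) ≠ ∅: on such a lookahead the parser cannot decide between expanding α and letting N vanish via β.

Nullable non-terminals: P.

P: nullable alternative(s) P → ε; FOLLOW(P) = { ')' }
  P → ε: FIRST \ {ε} = { } — this is the only nullable alternative, skip
  P → ;: FIRST \ {ε} = { ';' } — disjoint from FOLLOW(P)

S has no nullable alternative, so no FIRST/FOLLOW check is needed there.

No FIRST/FOLLOW conflicts found.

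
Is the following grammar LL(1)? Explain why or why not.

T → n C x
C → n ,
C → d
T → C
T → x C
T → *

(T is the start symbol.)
A grammar is LL(1) if for each non-terminal N with multiple productions, the predict sets of those productions are pairwise disjoint, where PREDICT(N → α) = (FIRST(α) \ {ε}) ∪ (FOLLOW(N) if α ⇒* ε).

Relevant sets:
  FIRST(C) = { 'd', 'n' }

For T:
  PREDICT(T → n C x) = { 'n' }
  PREDICT(T → C) = { 'd', 'n' }
  PREDICT(T → x C) = { 'x' }
  PREDICT(T → '*') = { '*' }
For C:
  PREDICT(C → n ',') = { 'n' }
  PREDICT(C → d) = { 'd' }

Conflict found: Predict set conflict for T: { 'n' }
The grammar is NOT LL(1).

Answer: No. Predict set conflict for T: { 'n' }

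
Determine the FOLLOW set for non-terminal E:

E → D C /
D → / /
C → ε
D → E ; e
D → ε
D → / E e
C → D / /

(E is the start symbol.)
To compute FOLLOW(E), find every occurrence of E on a right-hand side N → α E β: add FIRST(β) \ {ε}, and if β is empty or nullable also add FOLLOW(N). Iterate to a fixed point.

E is the start symbol, so $ ∈ FOLLOW(E).
In D → E ; e: E is followed by ';' e, add FIRST(';' e) \ {ε} = { ';' }
In D → / E e: E is followed by e, add FIRST(e) \ {ε} = { 'e' }

Taking the union: FOLLOW(E) = { $, ';', 'e' }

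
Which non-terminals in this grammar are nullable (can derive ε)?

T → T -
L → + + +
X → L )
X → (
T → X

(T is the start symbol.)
None

There are no ε-productions, so no non-terminal can derive ε.
No non-terminals are nullable.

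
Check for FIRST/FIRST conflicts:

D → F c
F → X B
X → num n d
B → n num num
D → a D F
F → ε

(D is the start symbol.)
No FIRST/FIRST conflicts.

A FIRST/FIRST conflict occurs when two productions N → α and N → β for the same non-terminal have FIRST(α) ∩ FIRST(β) ≠ ∅ (with ε ∈ FIRST of a nullable right-hand side, so two nullable alternatives also conflict).

FIRST sets of the non-terminals at (or reachable through a nullable prefix from) the front of some alternative:
  FIRST(F) = { 'num', ε }
  FIRST(X) = { 'num' }

Productions for D:
  D → F c: FIRST = { 'c', 'num' }
  D → a D F: FIRST = { 'a' }
Productions for F:
  F → X B: FIRST = { 'num' }
  F → ε: FIRST = { ε }
X, B have only one production, so no FIRST/FIRST conflict is possible there.

All alternatives of each non-terminal have pairwise disjoint FIRST sets.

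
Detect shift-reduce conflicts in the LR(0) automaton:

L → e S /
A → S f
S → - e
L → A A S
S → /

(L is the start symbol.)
No shift-reduce conflicts

A shift-reduce conflict occurs when an LR(0) state has both:
  - a complete (reduce) item [A → α .] (dot at the end), and
  - a shift item [B → β . c γ] (dot before a terminal).

Augment with L' → L and build the canonical LR(0) collection (I0 = CLOSURE({[L' → . L]}), then GOTO on every symbol after a dot until no new states appear). It has 13 states:
  I0: { [A → . S f], [L → . A A S], [L → . e S /], [L' → . L], [S → . - e], [S → . /] }  — shift
  I1: { [S → - . e] }  — shift
  I2: { [S → / .] }  — reduce
  I3: { [A → . S f], [L → A . A S], [S → . - e], [S → . /] }  — shift
  I4: { [L' → L .] }  — accept
  I5: { [A → S . f] }  — shift
  I6: { [L → e . S /], [S → . - e], [S → . /] }  — shift
  I7: { [L → e S . /] }  — shift
  I8: { [L → e S / .] }  — reduce
  I9: { [A → S f .] }  — reduce
  I10: { [L → A A . S], [S → . - e], [S → . /] }  — shift
  I11: { [L → A A S .] }  — reduce
  I12: { [S → - e .] }  — reduce

No state contains both a complete item and a shift item.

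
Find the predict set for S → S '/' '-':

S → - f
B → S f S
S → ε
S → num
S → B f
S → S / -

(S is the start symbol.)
{ '-', '/', 'f', 'num' }

PREDICT(S → S '/' '-') = (FIRST(RHS) \ {ε}) ∪ (FOLLOW(S) if ε ∈ FIRST(RHS), i.e. RHS ⇒* ε)
FIRST(S) = { '-', '/', 'f', 'num', ε }
FIRST(S '/' '-') = { '-', '/', 'f', 'num' }
ε ∉ FIRST(S '/' '-'), so FOLLOW(S) is not added.
PREDICT(S → S '/' '-') = { '-', '/', 'f', 'num' }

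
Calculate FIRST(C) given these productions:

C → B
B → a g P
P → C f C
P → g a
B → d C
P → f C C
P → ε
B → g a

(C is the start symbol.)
FIRST sets of the other non-terminals involved (by the same procedure, iterated to a fixed point):
  FIRST(B) = { 'a', 'd', 'g' }

From C → B:
  - B is a non-terminal: add FIRST(B) \ {ε} = { 'a', 'd', 'g' }
    B is not nullable, so stop

Collecting: FIRST(C) = { 'a', 'd', 'g' }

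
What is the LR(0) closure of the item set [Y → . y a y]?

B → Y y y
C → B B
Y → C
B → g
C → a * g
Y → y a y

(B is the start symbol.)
Start with: [Y → . y a y]
The dot precedes the terminal y, so nothing is added.

CLOSURE = { [Y → . y a y] }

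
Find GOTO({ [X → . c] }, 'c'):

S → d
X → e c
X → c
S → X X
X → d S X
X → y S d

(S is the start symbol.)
{ [X → c .] }

GOTO(I, 'c') = CLOSURE({ [A → αX.β] : [A → α.Xβ] ∈ I, X = 'c' })

Items with dot before 'c', with the dot advanced:
  [X → . c] → [X → c .]
Closure adds nothing (no advanced item has the dot before a non-terminal).

GOTO = { [X → c .] }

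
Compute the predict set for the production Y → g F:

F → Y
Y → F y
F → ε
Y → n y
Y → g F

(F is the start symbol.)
{ 'g' }

PREDICT(Y → g F) = (FIRST(RHS) \ {ε}) ∪ (FOLLOW(Y) if ε ∈ FIRST(RHS), i.e. RHS ⇒* ε)
FIRST(g F) = { 'g' }
ε ∉ FIRST(g F), so FOLLOW(Y) is not added.
PREDICT(Y → g F) = { 'g' }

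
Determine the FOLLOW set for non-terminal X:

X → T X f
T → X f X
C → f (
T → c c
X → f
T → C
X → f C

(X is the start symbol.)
To compute FOLLOW(X), find every occurrence of X on a right-hand side N → α X β: add FIRST(β) \ {ε}, and if β is empty or nullable also add FOLLOW(N). Iterate to a fixed point.

X is the start symbol, so $ ∈ FOLLOW(X).
In X → T X f: X is followed by f, add FIRST(f) \ {ε} = { 'f' }
In T → X f X: X is followed by f X, add FIRST(f X) \ {ε} = { 'f' }
In T → X f X: X is at the end, add FOLLOW(T)

The FOLLOW sets referred to above (computed the same way, to a fixed point):
  FOLLOW(T) = { 'c', 'f' }

Taking the union: FOLLOW(X) = { $, 'c', 'f' }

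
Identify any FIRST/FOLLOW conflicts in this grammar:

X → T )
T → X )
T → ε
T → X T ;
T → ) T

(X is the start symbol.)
Yes. T → X ')' with FOLLOW(T) on { ')' }; T → X T ';' with FOLLOW(T) on { ')' }; T → ')' T with FOLLOW(T) on { ')' }

Nullable non-terminals: T.
FIRST sets used below: FIRST(X) = { ')' }

T: nullable alternative(s) T → ε; FOLLOW(T) = { ')', ';' }
  T → X ): FIRST \ {ε} = { ')' } — overlaps FOLLOW(T) on { ')' }: CONFLICT
  T → ε: FIRST \ {ε} = { } — this is the only nullable alternative, skip
  T → X T ;: FIRST \ {ε} = { ')' } — overlaps FOLLOW(T) on { ')' }: CONFLICT
  T → ) T: FIRST \ {ε} = { ')' } — overlaps FOLLOW(T) on { ')' }: CONFLICT

X has no nullable alternative, so no FIRST/FOLLOW check is needed there.

So the grammar has 3 FIRST/FOLLOW conflicts (marked CONFLICT above).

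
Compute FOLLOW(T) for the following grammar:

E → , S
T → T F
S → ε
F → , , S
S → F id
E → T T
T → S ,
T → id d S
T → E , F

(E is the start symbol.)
{ $, ',', 'id' }

To compute FOLLOW(T), find every occurrence of T on a right-hand side N → α T β: add FIRST(β) \ {ε}, and if β is empty or nullable also add FOLLOW(N). Iterate to a fixed point.

In T → T F: T is followed by F, add FIRST(F) \ {ε} = { ',' }
In E → T T: T is followed by T, add FIRST(T) \ {ε} = { ',', 'id' }
In E → T T: T is at the end, add FOLLOW(E)

The FOLLOW sets referred to above (computed the same way, to a fixed point):
  FOLLOW(E) = { $, ',' }

Taking the union: FOLLOW(T) = { $, ',', 'id' }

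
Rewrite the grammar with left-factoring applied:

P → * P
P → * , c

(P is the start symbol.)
P → * P'
P' → P
P' → , c

Left-factoring transforms A → αβ₁ | αβ₂ into A → αA' and A' → β₁ | β₂
(α is the longest common prefix among the alternatives). Repeat until
no nonterminal has two alternatives with a common prefix.

Round 1: P has alternatives sharing prefix '*'. Introduce P': P → * P'
  Add: P' → P
  Add: P' → , c

No remaining common prefixes — done.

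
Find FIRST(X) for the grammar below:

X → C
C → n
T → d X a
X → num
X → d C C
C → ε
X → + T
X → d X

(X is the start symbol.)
{ '+', 'd', 'n', 'num', ε }

To compute FIRST(X), examine every production with X on the left-hand side, reading each right-hand side left to right until a non-nullable symbol is reached.

FIRST sets of the other non-terminals involved (by the same procedure, iterated to a fixed point):
  FIRST(C) = { 'n', ε }

From X → C:
  - C is a non-terminal: add FIRST(C) \ {ε} = { 'n' }
    C is nullable and nothing follows, so the whole right-hand side can vanish: ε ∈ FIRST(X)
From X → num:
  - num is a terminal: add 'num' and stop
From X → d C C:
  - d is a terminal: add 'd' and stop
From X → + T:
  - '+' is a terminal: add '+' and stop
From X → d X:
  - d is a terminal: add 'd' and stop

Collecting: FIRST(X) = { '+', 'd', 'n', 'num', ε }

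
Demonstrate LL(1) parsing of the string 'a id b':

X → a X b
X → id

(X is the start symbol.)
Stack is shown with the top on the left.

Stack    Input     Action
-------------------------
X $      a id b $  output X → a X b
a X b $  a id b $  match 'a'
X b $    id b $    output X → id
id b $   id b $    match 'id'
b $      b $       match 'b'
$        $         accept

The string is accepted.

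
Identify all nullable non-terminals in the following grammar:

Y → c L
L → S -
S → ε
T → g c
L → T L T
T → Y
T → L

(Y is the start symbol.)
A non-terminal is nullable if it can derive ε (the empty string): either it has an ε-production, or it has a production whose right-hand side consists entirely of nullable non-terminals.

ε-productions: S → ε
So S is immediately nullable.
No further non-terminal can be added: every production for the remaining non-terminals contains a terminal or a non-nullable non-terminal.
Nullable = { 'S' }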